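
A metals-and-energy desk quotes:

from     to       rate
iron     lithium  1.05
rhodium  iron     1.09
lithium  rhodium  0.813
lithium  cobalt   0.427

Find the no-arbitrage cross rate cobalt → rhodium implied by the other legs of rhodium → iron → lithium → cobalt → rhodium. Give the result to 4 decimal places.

Known legs of the cycle: 1.09 × 1.05 × 0.427 = 0.4887015
For no arbitrage the full-cycle product must be 1, so the missing rate is 1 / 0.4887015 ≈ 2.046239.

2.0462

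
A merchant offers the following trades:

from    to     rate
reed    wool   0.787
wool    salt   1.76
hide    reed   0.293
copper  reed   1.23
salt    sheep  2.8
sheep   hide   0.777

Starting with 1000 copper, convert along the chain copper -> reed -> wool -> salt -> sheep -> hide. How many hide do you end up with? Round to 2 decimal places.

3706.56

1000 copper × 1.23 = 1230 reed
1230 reed × 0.787 = 968.01 wool
968.01 wool × 1.76 = 1703.6976 salt
1703.6976 salt × 2.8 = 4770.35328 sheep
4770.35328 sheep × 0.777 = 3706.56449856 hide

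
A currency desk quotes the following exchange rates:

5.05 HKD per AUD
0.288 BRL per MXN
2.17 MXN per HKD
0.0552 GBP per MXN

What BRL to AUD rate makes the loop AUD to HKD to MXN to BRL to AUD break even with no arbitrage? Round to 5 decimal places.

0.31685

Known legs of the cycle: 5.05 × 2.17 × 0.288 = 3.156048
For no arbitrage the full-cycle product must be 1, so the missing rate is 1 / 3.156048 ≈ 0.3168520.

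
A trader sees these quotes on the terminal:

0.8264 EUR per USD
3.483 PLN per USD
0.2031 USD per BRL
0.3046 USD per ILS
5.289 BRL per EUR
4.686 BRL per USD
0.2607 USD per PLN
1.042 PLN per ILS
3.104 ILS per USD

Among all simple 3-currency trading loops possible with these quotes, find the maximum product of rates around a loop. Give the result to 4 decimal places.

EUR→BRL→USD→EUR: 5.289 × 0.2031 × 0.8264 = 0.88772
PLN→USD→ILS→PLN: 0.2607 × 3.104 × 1.042 = 0.84320
Maximum is EUR→BRL→USD→EUR at 0.8877; no arbitrage — every cycle loses value.

0.8877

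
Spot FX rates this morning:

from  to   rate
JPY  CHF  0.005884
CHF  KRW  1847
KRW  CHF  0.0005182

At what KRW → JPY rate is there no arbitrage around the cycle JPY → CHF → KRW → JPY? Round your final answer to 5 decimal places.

0.09202

Known legs of the cycle: 0.005884 × 1847 = 10.867748
For no arbitrage the full-cycle product must be 1, so the missing rate is 1 / 10.867748 ≈ 0.0920154.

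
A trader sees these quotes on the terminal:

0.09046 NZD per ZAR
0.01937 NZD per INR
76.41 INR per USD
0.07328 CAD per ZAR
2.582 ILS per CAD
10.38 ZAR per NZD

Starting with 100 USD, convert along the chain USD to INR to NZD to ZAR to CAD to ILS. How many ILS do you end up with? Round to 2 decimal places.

100 USD × 76.41 = 7641 INR
7641 INR × 0.01937 = 148.00617 NZD
148.00617 NZD × 10.38 = 1536.3040446 ZAR
1536.3040446 ZAR × 0.07328 = 112.580360388288 CAD
112.580360388288 CAD × 2.582 = 290.682490522559616 ILS

290.68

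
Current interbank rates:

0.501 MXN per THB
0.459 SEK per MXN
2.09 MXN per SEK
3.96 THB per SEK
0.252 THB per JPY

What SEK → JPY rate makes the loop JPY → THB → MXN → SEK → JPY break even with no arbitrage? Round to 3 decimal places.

Known legs of the cycle: 0.252 × 0.501 × 0.459 = 0.057949668
For no arbitrage the full-cycle product must be 1, so the missing rate is 1 / 0.057949668 ≈ 17.25635.

17.256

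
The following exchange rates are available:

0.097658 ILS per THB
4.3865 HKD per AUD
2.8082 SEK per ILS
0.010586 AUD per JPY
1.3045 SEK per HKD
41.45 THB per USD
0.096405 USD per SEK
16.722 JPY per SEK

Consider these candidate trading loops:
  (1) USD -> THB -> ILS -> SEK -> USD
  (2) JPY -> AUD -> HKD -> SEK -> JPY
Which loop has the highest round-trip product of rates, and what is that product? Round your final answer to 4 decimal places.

(1) 41.45 × 0.097658 × 2.8082 × 0.096405 = 1.09587
(2) 0.010586 × 4.3865 × 1.3045 × 16.722 = 1.01294
Highest is cycle (1) at 1.0959 (>1, arbitrage).

1.0959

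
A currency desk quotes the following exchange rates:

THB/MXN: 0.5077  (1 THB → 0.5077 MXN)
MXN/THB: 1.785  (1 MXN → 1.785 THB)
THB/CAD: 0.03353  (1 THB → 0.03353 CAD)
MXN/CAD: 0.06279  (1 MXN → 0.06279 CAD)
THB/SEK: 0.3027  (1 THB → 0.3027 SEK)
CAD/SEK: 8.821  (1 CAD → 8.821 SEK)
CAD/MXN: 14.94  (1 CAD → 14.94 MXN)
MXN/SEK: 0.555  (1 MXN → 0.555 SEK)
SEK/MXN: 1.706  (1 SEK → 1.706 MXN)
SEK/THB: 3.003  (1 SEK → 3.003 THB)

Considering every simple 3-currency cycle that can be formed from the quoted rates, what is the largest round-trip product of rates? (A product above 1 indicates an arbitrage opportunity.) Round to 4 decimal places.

0.9449

CAD→SEK→MXN→CAD: 8.821 × 1.706 × 0.06279 = 0.94490
MXN→THB→SEK→MXN: 1.785 × 0.3027 × 1.706 = 0.92179
CAD→MXN→THB→CAD: 14.94 × 1.785 × 0.03353 = 0.89417
CAD→SEK→THB→CAD: 8.821 × 3.003 × 0.03353 = 0.88819
MXN→SEK→THB→MXN: 0.555 × 3.003 × 0.5077 = 0.84617
Maximum is CAD→SEK→MXN→CAD at 0.9449; no arbitrage — every cycle loses value.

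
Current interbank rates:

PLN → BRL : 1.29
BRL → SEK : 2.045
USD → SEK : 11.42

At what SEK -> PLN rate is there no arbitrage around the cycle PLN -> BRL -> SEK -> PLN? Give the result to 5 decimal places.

0.37907

Known legs of the cycle: 1.29 × 2.045 = 2.63805
For no arbitrage the full-cycle product must be 1, so the missing rate is 1 / 2.63805 ≈ 0.3790679.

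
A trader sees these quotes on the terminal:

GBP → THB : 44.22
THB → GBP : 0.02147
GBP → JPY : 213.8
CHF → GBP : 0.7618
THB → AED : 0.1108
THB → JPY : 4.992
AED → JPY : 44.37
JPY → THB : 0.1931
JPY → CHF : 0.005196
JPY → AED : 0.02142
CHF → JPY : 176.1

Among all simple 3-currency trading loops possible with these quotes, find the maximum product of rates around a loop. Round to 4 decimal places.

0.9493

THB→AED→JPY→THB: 0.1108 × 44.37 × 0.1931 = 0.94932
THB→GBP→JPY→THB: 0.02147 × 213.8 × 0.1931 = 0.88638
CHF→GBP→JPY→CHF: 0.7618 × 213.8 × 0.005196 = 0.84629
Maximum is THB→AED→JPY→THB at 0.9493; no arbitrage — every cycle loses value.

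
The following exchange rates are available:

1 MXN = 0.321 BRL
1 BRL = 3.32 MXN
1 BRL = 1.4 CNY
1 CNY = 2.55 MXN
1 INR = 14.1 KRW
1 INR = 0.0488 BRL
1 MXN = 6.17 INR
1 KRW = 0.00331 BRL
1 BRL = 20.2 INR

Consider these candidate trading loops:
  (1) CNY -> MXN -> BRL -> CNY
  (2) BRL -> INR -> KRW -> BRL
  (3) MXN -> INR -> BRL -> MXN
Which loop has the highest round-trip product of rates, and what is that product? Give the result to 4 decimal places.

(1) 2.55 × 0.321 × 1.4 = 1.14597
(2) 20.2 × 14.1 × 0.00331 = 0.94275
(3) 6.17 × 0.0488 × 3.32 = 0.99964
Highest is cycle (1) at 1.1460 (>1, arbitrage).

1.1460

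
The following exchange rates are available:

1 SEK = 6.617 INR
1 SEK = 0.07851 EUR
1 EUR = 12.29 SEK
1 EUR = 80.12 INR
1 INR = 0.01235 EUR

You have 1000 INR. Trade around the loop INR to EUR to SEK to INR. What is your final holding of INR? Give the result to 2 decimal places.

1000 INR × 0.01235 = 12.35 EUR
12.35 EUR × 12.29 = 151.7815 SEK
151.7815 SEK × 6.617 = 1004.3381855 INR

1004.34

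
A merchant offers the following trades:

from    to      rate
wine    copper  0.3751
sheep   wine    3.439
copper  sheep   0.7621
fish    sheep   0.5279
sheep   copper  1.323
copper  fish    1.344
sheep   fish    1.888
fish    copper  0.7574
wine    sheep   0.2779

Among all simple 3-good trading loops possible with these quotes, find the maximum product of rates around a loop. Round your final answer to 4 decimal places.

sheep→fish→copper→sheep: 1.888 × 0.7574 × 0.7621 = 1.08978
sheep→wine→copper→sheep: 3.439 × 0.3751 × 0.7621 = 0.98309
sheep→copper→fish→sheep: 1.323 × 1.344 × 0.5279 = 0.93867
Maximum is sheep→fish→copper→sheep at 1.0898; arbitrage exists.

1.0898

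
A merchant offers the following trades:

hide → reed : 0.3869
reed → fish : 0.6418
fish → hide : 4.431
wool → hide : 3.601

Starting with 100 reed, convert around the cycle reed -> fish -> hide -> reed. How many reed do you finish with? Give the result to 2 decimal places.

110.03

100 reed × 0.6418 = 64.18 fish
64.18 fish × 4.431 = 284.38158 hide
284.38158 hide × 0.3869 = 110.027233302 reed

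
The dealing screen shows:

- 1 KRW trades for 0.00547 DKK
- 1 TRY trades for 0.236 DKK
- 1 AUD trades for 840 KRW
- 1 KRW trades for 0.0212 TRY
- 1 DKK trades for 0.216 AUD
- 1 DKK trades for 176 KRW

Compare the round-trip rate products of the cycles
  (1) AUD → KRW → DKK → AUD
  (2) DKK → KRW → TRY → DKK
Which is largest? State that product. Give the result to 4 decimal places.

(1) 840 × 0.00547 × 0.216 = 0.99248
(2) 176 × 0.0212 × 0.236 = 0.88056
Highest is cycle (1) at 0.9925 (≤1, no arbitrage).

0.9925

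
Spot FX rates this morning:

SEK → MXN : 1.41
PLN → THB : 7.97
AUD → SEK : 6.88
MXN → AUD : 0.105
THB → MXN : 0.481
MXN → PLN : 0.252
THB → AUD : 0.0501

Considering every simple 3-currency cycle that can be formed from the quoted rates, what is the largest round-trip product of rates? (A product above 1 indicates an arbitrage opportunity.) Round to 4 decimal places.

1.0186

MXN→AUD→SEK→MXN: 0.105 × 6.88 × 1.41 = 1.01858
MXN→PLN→THB→MXN: 0.252 × 7.97 × 0.481 = 0.96606
Maximum is MXN→AUD→SEK→MXN at 1.0186; arbitrage exists.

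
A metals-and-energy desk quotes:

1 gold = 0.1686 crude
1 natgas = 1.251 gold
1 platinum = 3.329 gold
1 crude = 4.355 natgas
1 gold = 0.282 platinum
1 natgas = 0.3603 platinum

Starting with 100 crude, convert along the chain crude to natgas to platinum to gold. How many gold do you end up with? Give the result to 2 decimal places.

100 crude × 4.355 = 435.5 natgas
435.5 natgas × 0.3603 = 156.91065 platinum
156.91065 platinum × 3.329 = 522.35555385 gold

522.36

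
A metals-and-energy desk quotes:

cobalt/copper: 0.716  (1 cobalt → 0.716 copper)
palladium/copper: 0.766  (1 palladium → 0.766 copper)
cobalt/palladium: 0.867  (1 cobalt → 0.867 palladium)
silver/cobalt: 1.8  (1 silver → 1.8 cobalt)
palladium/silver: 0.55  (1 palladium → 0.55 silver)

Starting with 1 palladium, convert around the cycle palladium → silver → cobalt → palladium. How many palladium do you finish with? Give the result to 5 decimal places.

0.85833

1 palladium × 0.55 = 0.55 silver
0.55 silver × 1.8 = 0.99 cobalt
0.99 cobalt × 0.867 = 0.85833 palladium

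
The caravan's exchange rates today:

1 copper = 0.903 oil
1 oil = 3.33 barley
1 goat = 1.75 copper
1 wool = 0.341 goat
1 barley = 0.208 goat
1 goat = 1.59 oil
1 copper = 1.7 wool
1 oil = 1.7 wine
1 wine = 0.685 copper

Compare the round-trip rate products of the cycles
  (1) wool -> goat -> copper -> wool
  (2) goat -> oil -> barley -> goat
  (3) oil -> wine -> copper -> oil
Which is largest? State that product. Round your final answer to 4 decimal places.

1.1013

(1) 0.341 × 1.75 × 1.7 = 1.01448
(2) 1.59 × 3.33 × 0.208 = 1.10130
(3) 1.7 × 0.685 × 0.903 = 1.05154
Highest is cycle (2) at 1.1013 (>1, arbitrage).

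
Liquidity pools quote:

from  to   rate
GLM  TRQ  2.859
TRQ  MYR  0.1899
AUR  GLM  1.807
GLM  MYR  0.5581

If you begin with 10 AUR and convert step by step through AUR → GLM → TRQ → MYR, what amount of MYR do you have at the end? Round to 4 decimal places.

9.8106

10 AUR × 1.807 = 18.07 GLM
18.07 GLM × 2.859 = 51.66213 TRQ
51.66213 TRQ × 0.1899 = 9.810638487 MYR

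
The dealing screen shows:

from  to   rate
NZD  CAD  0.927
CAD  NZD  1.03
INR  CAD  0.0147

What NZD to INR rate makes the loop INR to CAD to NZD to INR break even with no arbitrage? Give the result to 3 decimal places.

Known legs of the cycle: 0.0147 × 1.03 = 0.015141
For no arbitrage the full-cycle product must be 1, so the missing rate is 1 / 0.015141 ≈ 66.04584.

66.046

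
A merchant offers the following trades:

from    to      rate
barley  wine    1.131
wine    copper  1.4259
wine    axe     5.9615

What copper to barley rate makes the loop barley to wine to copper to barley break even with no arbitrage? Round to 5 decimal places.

Known legs of the cycle: 1.131 × 1.4259 = 1.6126929
For no arbitrage the full-cycle product must be 1, so the missing rate is 1 / 1.6126929 ≈ 0.6200809.

0.62008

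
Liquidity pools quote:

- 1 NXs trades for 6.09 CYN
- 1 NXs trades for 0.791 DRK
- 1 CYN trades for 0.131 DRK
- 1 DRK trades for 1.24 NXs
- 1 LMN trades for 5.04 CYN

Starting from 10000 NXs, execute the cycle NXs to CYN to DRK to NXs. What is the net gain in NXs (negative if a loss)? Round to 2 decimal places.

-107.40

10000 NXs × 6.09 = 60900 CYN
60900 CYN × 0.131 = 7977.9 DRK
7977.9 DRK × 1.24 = 9892.596 NXs
Net change: 9892.596 − 10000 = -107.404 NXs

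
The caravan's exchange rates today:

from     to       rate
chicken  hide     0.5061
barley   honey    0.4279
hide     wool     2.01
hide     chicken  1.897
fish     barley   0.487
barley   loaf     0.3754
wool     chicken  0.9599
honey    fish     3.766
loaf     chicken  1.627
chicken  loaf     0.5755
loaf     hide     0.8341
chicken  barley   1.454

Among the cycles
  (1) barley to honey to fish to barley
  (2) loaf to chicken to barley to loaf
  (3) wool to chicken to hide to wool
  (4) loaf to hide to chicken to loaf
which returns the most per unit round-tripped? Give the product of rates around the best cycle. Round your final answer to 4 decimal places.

0.9765

(1) 0.4279 × 3.766 × 0.487 = 0.78479
(2) 1.627 × 1.454 × 0.3754 = 0.88807
(3) 0.9599 × 0.5061 × 2.01 = 0.97647
(4) 0.8341 × 1.897 × 0.5755 = 0.91061
Highest is cycle (3) at 0.9765 (≤1, no arbitrage).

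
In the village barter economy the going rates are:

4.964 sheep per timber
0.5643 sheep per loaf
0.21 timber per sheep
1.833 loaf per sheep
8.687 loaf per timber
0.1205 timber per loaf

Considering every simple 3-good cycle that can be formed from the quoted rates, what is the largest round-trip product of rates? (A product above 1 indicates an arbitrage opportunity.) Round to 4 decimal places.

loaf→timber→sheep→loaf: 0.1205 × 4.964 × 1.833 = 1.09643
loaf→sheep→timber→loaf: 0.5643 × 0.21 × 8.687 = 1.02944
Maximum is loaf→timber→sheep→loaf at 1.0964; arbitrage exists.

1.0964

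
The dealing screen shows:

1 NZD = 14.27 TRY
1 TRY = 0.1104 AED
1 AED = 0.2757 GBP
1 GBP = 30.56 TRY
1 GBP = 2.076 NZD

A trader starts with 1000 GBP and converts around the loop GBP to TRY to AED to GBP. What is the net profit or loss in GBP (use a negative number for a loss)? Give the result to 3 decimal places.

-69.837

1000 GBP × 30.56 = 30560 TRY
30560 TRY × 0.1104 = 3373.824 AED
3373.824 AED × 0.2757 = 930.1632768 GBP
Net change: 930.1632768 − 1000 = -69.8367232 GBP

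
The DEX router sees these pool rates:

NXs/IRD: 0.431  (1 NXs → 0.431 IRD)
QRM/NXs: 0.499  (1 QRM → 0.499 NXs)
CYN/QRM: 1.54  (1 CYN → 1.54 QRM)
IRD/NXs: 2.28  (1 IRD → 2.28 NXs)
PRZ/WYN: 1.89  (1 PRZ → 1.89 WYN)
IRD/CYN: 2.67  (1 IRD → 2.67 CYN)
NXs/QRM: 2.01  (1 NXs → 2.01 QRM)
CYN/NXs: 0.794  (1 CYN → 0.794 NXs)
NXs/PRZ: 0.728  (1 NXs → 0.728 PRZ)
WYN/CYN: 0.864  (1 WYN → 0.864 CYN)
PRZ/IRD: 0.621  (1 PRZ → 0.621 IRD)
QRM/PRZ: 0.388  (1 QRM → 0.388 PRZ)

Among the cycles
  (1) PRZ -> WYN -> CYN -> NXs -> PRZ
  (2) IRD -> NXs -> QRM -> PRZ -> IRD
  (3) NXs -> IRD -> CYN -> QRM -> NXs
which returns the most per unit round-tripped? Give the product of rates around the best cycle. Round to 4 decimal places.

(1) 1.89 × 0.864 × 0.794 × 0.728 = 0.94390
(2) 2.28 × 2.01 × 0.388 × 0.621 = 1.10422
(3) 0.431 × 2.67 × 1.54 × 0.499 = 0.88432
Highest is cycle (2) at 1.1042 (>1, arbitrage).

1.1042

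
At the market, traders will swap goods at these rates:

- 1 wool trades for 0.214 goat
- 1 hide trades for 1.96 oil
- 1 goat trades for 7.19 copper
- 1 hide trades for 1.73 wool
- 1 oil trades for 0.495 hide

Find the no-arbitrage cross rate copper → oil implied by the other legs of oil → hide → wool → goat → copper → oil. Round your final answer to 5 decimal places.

Known legs of the cycle: 0.495 × 1.73 × 0.214 × 7.19 = 1.317631491
For no arbitrage the full-cycle product must be 1, so the missing rate is 1 / 1.317631491 ≈ 0.7589375.

0.75894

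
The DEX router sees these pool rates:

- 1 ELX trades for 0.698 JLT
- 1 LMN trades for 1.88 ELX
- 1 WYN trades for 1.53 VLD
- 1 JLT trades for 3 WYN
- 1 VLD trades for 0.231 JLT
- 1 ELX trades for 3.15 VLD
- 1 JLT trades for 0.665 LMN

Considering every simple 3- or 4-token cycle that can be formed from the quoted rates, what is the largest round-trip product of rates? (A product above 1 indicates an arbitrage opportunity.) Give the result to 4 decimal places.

JLT→WYN→VLD→JLT: 3 × 1.53 × 0.231 = 1.06029
JLT→LMN→ELX→VLD→JLT: 0.665 × 1.88 × 3.15 × 0.231 = 0.90971
JLT→LMN→ELX→JLT: 0.665 × 1.88 × 0.698 = 0.87264
Maximum is JLT→WYN→VLD→JLT at 1.0603; arbitrage exists.

1.0603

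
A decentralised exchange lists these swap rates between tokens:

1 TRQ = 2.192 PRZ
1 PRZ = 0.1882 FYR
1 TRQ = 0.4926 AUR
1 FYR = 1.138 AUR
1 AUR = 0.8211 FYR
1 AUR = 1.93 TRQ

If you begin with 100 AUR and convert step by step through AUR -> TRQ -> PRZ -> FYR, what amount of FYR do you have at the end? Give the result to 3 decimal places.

100 AUR × 1.93 = 193 TRQ
193 TRQ × 2.192 = 423.056 PRZ
423.056 PRZ × 0.1882 = 79.6191392 FYR

79.619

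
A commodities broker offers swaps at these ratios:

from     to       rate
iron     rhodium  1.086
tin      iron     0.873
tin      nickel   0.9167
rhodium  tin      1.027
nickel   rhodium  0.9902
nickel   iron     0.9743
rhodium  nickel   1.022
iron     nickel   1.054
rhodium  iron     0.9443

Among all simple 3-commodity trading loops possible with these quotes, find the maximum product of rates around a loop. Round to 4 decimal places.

rhodium→nickel→iron→rhodium: 1.022 × 0.9743 × 1.086 = 1.08137
rhodium→iron→nickel→rhodium: 0.9443 × 1.054 × 0.9902 = 0.98554
tin→iron→rhodium→tin: 0.873 × 1.086 × 1.027 = 0.97368
tin→nickel→rhodium→tin: 0.9167 × 0.9902 × 1.027 = 0.93222
Maximum is rhodium→nickel→iron→rhodium at 1.0814; arbitrage exists.

1.0814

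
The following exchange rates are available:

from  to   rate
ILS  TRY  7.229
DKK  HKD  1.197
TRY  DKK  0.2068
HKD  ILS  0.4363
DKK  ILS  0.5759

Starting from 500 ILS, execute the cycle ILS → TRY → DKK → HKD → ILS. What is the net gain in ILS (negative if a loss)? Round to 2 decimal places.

-109.63

500 ILS × 7.229 = 3614.5 TRY
3614.5 TRY × 0.2068 = 747.4786 DKK
747.4786 DKK × 1.197 = 894.7318842 HKD
894.7318842 HKD × 0.4363 = 390.37152107646 ILS
Net change: 390.37152107646 − 500 = -109.62847892354 ILS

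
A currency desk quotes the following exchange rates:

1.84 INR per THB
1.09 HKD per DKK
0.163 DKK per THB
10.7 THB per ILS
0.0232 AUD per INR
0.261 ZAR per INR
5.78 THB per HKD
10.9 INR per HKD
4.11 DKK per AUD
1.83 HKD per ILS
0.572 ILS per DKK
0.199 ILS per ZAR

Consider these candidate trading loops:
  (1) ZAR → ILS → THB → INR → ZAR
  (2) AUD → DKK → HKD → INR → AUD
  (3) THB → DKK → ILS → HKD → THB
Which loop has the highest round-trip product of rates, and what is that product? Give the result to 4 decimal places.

(1) 0.199 × 10.7 × 1.84 × 0.261 = 1.02258
(2) 4.11 × 1.09 × 10.9 × 0.0232 = 1.13288
(3) 0.163 × 0.572 × 1.83 × 5.78 = 0.98619
Highest is cycle (2) at 1.1329 (>1, arbitrage).

1.1329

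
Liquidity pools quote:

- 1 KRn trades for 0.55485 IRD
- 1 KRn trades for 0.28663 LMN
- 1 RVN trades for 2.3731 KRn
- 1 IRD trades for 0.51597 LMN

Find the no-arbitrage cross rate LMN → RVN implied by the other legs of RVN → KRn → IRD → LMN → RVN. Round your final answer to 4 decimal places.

1.4719

Known legs of the cycle: 2.3731 × 0.55485 × 0.51597 = 0.67938519862395
For no arbitrage the full-cycle product must be 1, so the missing rate is 1 / 0.67938519862395 ≈ 1.471919.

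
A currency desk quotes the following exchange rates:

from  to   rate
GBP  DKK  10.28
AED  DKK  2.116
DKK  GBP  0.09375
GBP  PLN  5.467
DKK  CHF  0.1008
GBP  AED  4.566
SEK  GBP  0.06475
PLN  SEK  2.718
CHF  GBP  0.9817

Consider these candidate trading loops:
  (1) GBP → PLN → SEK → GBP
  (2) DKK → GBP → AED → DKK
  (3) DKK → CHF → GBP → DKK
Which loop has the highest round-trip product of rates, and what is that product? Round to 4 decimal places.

(1) 5.467 × 2.718 × 0.06475 = 0.96214
(2) 0.09375 × 4.566 × 2.116 = 0.90578
(3) 0.1008 × 0.9817 × 10.28 = 1.01726
Highest is cycle (3) at 1.0173 (>1, arbitrage).

1.0173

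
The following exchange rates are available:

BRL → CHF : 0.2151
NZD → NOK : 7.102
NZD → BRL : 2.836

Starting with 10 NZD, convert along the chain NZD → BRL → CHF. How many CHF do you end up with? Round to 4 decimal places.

6.1002

10 NZD × 2.836 = 28.36 BRL
28.36 BRL × 0.2151 = 6.100236 CHF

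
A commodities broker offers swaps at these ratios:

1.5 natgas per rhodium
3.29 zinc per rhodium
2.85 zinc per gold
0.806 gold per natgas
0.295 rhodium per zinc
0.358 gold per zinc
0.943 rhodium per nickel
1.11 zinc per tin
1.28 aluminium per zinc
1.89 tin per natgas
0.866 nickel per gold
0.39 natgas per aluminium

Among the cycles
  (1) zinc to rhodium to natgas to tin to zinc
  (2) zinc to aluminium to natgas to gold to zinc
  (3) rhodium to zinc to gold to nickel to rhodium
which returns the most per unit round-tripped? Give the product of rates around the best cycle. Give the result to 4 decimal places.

(1) 0.295 × 1.5 × 1.89 × 1.11 = 0.92832
(2) 1.28 × 0.39 × 0.806 × 2.85 = 1.14671
(3) 3.29 × 0.358 × 0.866 × 0.943 = 0.96185
Highest is cycle (2) at 1.1467 (>1, arbitrage).

1.1467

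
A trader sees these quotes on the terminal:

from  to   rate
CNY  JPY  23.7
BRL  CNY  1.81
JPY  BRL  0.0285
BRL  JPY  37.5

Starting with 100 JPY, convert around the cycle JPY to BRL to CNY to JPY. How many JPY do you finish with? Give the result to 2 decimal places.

122.26

100 JPY × 0.0285 = 2.85 BRL
2.85 BRL × 1.81 = 5.1585 CNY
5.1585 CNY × 23.7 = 122.25645 JPY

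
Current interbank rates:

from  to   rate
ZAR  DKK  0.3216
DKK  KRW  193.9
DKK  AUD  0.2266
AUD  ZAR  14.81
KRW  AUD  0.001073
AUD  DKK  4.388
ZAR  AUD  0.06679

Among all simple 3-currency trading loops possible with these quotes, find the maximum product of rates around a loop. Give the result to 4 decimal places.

1.0793

AUD→ZAR→DKK→AUD: 14.81 × 0.3216 × 0.2266 = 1.07927
AUD→DKK→KRW→AUD: 4.388 × 193.9 × 0.001073 = 0.91294
Maximum is AUD→ZAR→DKK→AUD at 1.0793; arbitrage exists.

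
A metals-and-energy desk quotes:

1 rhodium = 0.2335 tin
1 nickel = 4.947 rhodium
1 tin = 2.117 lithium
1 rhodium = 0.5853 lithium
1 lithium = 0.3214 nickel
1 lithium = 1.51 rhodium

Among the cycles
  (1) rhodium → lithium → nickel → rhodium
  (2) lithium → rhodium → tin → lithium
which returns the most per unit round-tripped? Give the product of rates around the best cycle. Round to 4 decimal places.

(1) 0.5853 × 0.3214 × 4.947 = 0.93061
(2) 1.51 × 0.2335 × 2.117 = 0.74642
Highest is cycle (1) at 0.9306 (≤1, no arbitrage).

0.9306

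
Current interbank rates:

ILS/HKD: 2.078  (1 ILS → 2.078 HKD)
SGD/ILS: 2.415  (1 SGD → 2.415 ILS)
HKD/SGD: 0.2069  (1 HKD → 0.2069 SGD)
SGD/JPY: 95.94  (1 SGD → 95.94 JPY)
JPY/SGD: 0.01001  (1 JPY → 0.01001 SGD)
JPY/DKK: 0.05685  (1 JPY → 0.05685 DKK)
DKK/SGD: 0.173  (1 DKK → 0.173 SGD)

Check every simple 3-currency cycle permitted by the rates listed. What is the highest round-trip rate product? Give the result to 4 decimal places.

ILS→HKD→SGD→ILS: 2.078 × 0.2069 × 2.415 = 1.03830
JPY→DKK→SGD→JPY: 0.05685 × 0.173 × 95.94 = 0.94357
Maximum is ILS→HKD→SGD→ILS at 1.0383; arbitrage exists.

1.0383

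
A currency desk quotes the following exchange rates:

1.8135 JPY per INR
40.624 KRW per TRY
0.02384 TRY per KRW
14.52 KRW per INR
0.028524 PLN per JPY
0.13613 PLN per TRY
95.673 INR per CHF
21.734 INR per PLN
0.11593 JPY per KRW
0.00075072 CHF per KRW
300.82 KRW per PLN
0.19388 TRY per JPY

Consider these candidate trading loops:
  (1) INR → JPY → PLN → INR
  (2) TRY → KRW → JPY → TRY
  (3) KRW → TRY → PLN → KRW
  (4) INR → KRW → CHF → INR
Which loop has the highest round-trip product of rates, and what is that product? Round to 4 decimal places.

1.1243

(1) 1.8135 × 0.028524 × 21.734 = 1.12426
(2) 40.624 × 0.11593 × 0.19388 = 0.91309
(3) 0.02384 × 0.13613 × 300.82 = 0.97626
(4) 14.52 × 0.00075072 × 95.673 = 1.04288
Highest is cycle (1) at 1.1243 (>1, arbitrage).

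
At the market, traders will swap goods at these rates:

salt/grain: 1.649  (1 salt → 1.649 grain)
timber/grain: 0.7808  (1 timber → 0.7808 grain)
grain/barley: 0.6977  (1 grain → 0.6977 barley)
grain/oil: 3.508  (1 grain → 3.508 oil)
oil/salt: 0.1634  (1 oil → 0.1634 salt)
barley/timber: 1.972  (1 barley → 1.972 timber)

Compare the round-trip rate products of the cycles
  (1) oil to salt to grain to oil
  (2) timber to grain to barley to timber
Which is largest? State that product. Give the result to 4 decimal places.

(1) 0.1634 × 1.649 × 3.508 = 0.94522
(2) 0.7808 × 0.6977 × 1.972 = 1.07427
Highest is cycle (2) at 1.0743 (>1, arbitrage).

1.0743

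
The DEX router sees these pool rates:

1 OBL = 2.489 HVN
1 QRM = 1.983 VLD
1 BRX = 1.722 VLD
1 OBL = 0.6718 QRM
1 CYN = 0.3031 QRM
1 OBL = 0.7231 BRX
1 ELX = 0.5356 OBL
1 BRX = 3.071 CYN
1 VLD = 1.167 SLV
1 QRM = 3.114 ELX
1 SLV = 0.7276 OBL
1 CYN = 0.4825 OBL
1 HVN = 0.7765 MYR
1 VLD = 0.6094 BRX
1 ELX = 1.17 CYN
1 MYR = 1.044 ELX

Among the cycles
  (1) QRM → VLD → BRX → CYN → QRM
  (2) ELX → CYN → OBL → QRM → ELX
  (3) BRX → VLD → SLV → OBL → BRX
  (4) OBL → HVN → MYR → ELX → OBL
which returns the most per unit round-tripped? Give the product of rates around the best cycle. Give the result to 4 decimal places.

(1) 1.983 × 0.6094 × 3.071 × 0.3031 = 1.12484
(2) 1.17 × 0.4825 × 0.6718 × 3.114 = 1.18098
(3) 1.722 × 1.167 × 0.7276 × 0.7231 = 1.05729
(4) 2.489 × 0.7765 × 1.044 × 0.5356 = 1.08071
Highest is cycle (2) at 1.1810 (>1, arbitrage).

1.1810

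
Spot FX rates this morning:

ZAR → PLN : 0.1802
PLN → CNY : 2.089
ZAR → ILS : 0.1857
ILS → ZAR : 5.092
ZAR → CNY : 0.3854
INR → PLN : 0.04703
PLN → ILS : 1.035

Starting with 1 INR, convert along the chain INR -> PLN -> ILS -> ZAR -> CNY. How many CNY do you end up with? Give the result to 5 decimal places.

0.09552

1 INR × 0.04703 = 0.04703 PLN
0.04703 PLN × 1.035 = 0.04867605 ILS
0.04867605 ILS × 5.092 = 0.2478584466 ZAR
0.2478584466 ZAR × 0.3854 = 0.09552464531964 CNY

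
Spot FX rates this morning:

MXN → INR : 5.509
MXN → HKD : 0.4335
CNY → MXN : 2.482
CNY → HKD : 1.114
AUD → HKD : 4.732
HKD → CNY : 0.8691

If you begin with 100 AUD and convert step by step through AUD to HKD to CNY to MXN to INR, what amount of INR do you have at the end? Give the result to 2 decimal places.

100 AUD × 4.732 = 473.2 HKD
473.2 HKD × 0.8691 = 411.25812 CNY
411.25812 CNY × 2.482 = 1020.74265384 MXN
1020.74265384 MXN × 5.509 = 5623.27128000456 INR

5623.27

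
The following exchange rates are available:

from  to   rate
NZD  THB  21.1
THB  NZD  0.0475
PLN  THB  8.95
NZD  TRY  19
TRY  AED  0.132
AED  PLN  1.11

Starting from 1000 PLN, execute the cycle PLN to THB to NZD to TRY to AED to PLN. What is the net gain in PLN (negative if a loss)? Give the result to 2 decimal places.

183.50

1000 PLN × 8.95 = 8950 THB
8950 THB × 0.0475 = 425.125 NZD
425.125 NZD × 19 = 8077.375 TRY
8077.375 TRY × 0.132 = 1066.2135 AED
1066.2135 AED × 1.11 = 1183.496985 PLN
Net change: 1183.496985 − 1000 = 183.496985 PLN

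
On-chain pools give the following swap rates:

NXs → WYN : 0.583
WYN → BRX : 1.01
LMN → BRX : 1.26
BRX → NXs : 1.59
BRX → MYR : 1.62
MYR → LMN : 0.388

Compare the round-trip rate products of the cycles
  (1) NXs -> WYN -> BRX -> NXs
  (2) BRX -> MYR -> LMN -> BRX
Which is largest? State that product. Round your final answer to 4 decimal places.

0.9362

(1) 0.583 × 1.01 × 1.59 = 0.93624
(2) 1.62 × 0.388 × 1.26 = 0.79199
Highest is cycle (1) at 0.9362 (≤1, no arbitrage).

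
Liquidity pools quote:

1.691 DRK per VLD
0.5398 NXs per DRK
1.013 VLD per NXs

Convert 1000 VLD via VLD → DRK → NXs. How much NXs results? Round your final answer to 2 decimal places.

1000 VLD × 1.691 = 1691 DRK
1691 DRK × 0.5398 = 912.8018 NXs

912.80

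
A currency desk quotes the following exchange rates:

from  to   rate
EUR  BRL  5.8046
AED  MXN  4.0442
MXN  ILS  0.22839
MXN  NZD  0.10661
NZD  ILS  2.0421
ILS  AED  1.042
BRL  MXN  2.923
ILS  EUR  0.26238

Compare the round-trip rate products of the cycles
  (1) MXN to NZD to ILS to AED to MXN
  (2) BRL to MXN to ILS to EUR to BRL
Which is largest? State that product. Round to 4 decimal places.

1.0167

(1) 0.10661 × 2.0421 × 1.042 × 4.0442 = 0.91743
(2) 2.923 × 0.22839 × 0.26238 × 5.8046 = 1.01674
Highest is cycle (2) at 1.0167 (>1, arbitrage).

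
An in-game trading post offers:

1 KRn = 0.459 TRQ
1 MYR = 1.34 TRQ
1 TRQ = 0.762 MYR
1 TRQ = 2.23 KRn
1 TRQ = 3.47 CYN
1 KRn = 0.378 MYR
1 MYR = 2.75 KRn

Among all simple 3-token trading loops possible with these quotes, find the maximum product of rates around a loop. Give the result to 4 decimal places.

1.1295

KRn→MYR→TRQ→KRn: 0.378 × 1.34 × 2.23 = 1.12954
KRn→TRQ→MYR→KRn: 0.459 × 0.762 × 2.75 = 0.96183
Maximum is KRn→MYR→TRQ→KRn at 1.1295; arbitrage exists.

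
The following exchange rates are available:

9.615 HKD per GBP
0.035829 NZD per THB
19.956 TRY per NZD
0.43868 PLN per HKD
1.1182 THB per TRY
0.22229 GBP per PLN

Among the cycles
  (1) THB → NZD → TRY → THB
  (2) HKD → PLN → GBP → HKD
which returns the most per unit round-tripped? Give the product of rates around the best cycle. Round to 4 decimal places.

(1) 0.035829 × 19.956 × 1.1182 = 0.79952
(2) 0.43868 × 0.22229 × 9.615 = 0.93760
Highest is cycle (2) at 0.9376 (≤1, no arbitrage).

0.9376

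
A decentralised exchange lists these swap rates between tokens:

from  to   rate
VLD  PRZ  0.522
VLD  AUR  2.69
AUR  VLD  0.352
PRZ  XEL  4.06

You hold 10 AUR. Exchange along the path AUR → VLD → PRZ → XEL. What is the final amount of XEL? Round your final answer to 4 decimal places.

10 AUR × 0.352 = 3.52 VLD
3.52 VLD × 0.522 = 1.83744 PRZ
1.83744 PRZ × 4.06 = 7.4600064 XEL

7.4600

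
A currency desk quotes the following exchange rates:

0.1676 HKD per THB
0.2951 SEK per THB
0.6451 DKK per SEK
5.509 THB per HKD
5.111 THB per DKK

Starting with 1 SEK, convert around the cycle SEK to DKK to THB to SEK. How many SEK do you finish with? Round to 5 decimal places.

1 SEK × 0.6451 = 0.6451 DKK
0.6451 DKK × 5.111 = 3.2971061 THB
3.2971061 THB × 0.2951 = 0.97297601011 SEK

0.97298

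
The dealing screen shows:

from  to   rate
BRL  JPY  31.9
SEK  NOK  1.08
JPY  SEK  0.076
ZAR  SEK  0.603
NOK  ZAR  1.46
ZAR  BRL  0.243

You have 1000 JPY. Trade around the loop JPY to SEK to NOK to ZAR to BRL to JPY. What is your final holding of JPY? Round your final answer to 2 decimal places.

928.94

1000 JPY × 0.076 = 76 SEK
76 SEK × 1.08 = 82.08 NOK
82.08 NOK × 1.46 = 119.8368 ZAR
119.8368 ZAR × 0.243 = 29.1203424 BRL
29.1203424 BRL × 31.9 = 928.93892256 JPY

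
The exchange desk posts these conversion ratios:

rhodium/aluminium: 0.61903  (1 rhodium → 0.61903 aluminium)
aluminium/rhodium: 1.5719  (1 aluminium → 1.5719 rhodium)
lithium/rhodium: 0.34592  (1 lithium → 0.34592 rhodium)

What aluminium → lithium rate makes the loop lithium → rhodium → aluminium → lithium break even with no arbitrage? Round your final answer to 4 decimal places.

4.6700

Known legs of the cycle: 0.34592 × 0.61903 = 0.2141348576
For no arbitrage the full-cycle product must be 1, so the missing rate is 1 / 0.2141348576 ≈ 4.669954.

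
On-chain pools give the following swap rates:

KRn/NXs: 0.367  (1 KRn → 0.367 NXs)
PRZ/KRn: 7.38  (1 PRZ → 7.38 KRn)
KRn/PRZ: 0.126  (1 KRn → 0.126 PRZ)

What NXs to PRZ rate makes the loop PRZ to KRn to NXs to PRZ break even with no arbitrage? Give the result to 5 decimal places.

Known legs of the cycle: 7.38 × 0.367 = 2.70846
For no arbitrage the full-cycle product must be 1, so the missing rate is 1 / 2.70846 ≈ 0.3692135.

0.36921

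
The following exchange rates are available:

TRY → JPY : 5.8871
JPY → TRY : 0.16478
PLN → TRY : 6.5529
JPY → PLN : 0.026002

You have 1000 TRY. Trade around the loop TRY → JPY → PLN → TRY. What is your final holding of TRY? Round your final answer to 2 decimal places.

1000 TRY × 5.8871 = 5887.1 JPY
5887.1 JPY × 0.026002 = 153.0763742 PLN
153.0763742 PLN × 6.5529 = 1003.09417249518 TRY

1003.09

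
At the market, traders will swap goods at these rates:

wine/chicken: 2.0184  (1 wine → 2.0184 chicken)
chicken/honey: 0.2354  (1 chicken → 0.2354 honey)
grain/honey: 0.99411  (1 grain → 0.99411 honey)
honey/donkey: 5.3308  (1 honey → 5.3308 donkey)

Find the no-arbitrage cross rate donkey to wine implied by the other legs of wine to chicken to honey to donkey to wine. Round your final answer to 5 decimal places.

0.39482

Known legs of the cycle: 2.0184 × 0.2354 × 5.3308 = 2.532830253888
For no arbitrage the full-cycle product must be 1, so the missing rate is 1 / 2.532830253888 ≈ 0.3948152.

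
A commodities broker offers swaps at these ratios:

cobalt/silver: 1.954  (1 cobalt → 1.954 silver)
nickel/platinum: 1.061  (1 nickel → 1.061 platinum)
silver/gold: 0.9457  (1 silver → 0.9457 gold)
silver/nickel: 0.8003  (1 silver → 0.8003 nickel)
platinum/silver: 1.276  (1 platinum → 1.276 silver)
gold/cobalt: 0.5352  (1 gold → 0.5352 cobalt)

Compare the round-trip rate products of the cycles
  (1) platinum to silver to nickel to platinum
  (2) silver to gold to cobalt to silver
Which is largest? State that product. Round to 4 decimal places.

1.0835

(1) 1.276 × 0.8003 × 1.061 = 1.08347
(2) 0.9457 × 0.5352 × 1.954 = 0.98899
Highest is cycle (1) at 1.0835 (>1, arbitrage).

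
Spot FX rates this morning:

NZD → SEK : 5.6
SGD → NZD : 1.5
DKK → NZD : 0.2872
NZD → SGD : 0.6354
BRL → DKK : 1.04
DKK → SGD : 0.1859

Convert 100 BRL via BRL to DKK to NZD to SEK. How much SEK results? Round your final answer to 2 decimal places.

167.27

100 BRL × 1.04 = 104 DKK
104 DKK × 0.2872 = 29.8688 NZD
29.8688 NZD × 5.6 = 167.26528 SEK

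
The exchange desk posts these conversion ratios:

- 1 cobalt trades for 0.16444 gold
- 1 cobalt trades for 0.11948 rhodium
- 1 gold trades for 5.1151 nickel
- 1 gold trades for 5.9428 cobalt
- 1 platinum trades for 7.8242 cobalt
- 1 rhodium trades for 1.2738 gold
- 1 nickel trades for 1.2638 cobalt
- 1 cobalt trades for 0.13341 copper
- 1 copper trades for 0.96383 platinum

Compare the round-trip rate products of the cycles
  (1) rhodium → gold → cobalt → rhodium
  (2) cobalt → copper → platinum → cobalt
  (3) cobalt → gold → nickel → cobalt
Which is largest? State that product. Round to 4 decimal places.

1.0630

(1) 1.2738 × 5.9428 × 0.11948 = 0.90446
(2) 0.13341 × 0.96383 × 7.8242 = 1.00607
(3) 0.16444 × 5.1151 × 1.2638 = 1.06302
Highest is cycle (3) at 1.0630 (>1, arbitrage).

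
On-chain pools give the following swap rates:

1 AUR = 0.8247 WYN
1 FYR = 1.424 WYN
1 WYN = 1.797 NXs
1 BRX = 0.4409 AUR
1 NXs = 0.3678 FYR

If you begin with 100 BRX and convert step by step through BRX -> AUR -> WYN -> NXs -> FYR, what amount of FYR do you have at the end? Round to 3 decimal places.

100 BRX × 0.4409 = 44.09 AUR
44.09 AUR × 0.8247 = 36.361023 WYN
36.361023 WYN × 1.797 = 65.340758331 NXs
65.340758331 NXs × 0.3678 = 24.0323309141418 FYR

24.032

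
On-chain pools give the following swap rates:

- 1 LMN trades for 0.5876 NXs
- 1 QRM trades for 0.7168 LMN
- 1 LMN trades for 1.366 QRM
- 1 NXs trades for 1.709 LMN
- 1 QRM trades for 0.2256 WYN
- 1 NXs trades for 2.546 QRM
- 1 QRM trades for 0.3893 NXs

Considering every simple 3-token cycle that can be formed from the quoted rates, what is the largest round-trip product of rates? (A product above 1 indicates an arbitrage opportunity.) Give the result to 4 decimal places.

1.0724

QRM→LMN→NXs→QRM: 0.7168 × 0.5876 × 2.546 = 1.07235
QRM→NXs→LMN→QRM: 0.3893 × 1.709 × 1.366 = 0.90882
Maximum is QRM→LMN→NXs→QRM at 1.0724; arbitrage exists.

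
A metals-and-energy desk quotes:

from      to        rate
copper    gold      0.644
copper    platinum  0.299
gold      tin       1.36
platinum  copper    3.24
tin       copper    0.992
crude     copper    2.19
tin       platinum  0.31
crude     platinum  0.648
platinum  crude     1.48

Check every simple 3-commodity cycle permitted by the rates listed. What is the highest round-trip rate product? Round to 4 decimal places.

0.9691

crude→copper→platinum→crude: 2.19 × 0.299 × 1.48 = 0.96912
tin→copper→gold→tin: 0.992 × 0.644 × 1.36 = 0.86883
Maximum is crude→copper→platinum→crude at 0.9691; no arbitrage — every cycle loses value.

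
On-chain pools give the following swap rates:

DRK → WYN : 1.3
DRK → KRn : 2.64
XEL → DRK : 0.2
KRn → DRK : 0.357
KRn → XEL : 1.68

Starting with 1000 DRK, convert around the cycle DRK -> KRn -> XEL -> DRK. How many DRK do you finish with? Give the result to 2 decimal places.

887.04

1000 DRK × 2.64 = 2640 KRn
2640 KRn × 1.68 = 4435.2 XEL
4435.2 XEL × 0.2 = 887.04 DRK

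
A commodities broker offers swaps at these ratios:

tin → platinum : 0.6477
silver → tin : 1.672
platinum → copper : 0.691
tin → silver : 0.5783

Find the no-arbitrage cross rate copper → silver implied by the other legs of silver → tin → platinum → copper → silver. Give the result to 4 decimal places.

1.3363

Known legs of the cycle: 1.672 × 0.6477 × 0.691 = 0.7483214904
For no arbitrage the full-cycle product must be 1, so the missing rate is 1 / 0.7483214904 ≈ 1.336324.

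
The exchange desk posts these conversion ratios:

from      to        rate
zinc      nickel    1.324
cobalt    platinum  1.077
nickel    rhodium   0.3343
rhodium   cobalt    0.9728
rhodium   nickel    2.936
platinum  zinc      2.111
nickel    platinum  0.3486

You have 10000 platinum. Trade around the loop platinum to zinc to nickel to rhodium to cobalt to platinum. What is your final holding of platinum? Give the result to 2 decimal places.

10000 platinum × 2.111 = 21110 zinc
21110 zinc × 1.324 = 27949.64 nickel
27949.64 nickel × 0.3343 = 9343.564652 rhodium
9343.564652 rhodium × 0.9728 = 9089.4196934656 cobalt
9089.4196934656 cobalt × 1.077 = 9789.3050098624512 platinum

9789.31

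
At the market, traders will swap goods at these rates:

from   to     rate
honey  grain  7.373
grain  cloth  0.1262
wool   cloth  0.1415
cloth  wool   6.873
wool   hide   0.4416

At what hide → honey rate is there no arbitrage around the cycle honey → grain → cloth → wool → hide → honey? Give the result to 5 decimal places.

Known legs of the cycle: 7.373 × 0.1262 × 6.873 × 0.4416 = 2.82409302019968
For no arbitrage the full-cycle product must be 1, so the missing rate is 1 / 2.82409302019968 ≈ 0.3540960.

0.35410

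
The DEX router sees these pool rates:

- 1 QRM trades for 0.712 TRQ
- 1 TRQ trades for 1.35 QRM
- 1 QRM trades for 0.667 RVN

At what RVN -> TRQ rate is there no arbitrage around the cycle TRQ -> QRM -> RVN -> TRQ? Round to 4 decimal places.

Known legs of the cycle: 1.35 × 0.667 = 0.90045
For no arbitrage the full-cycle product must be 1, so the missing rate is 1 / 0.90045 ≈ 1.110556.

1.1106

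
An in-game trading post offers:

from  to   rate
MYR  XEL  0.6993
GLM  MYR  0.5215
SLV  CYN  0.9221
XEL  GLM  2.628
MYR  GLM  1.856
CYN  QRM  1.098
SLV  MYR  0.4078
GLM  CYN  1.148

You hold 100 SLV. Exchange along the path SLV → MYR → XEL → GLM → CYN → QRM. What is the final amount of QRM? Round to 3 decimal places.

100 SLV × 0.4078 = 40.78 MYR
40.78 MYR × 0.6993 = 28.517454 XEL
28.517454 XEL × 2.628 = 74.943869112 GLM
74.943869112 GLM × 1.148 = 86.035561740576 CYN
86.035561740576 CYN × 1.098 = 94.467046791152448 QRM

94.467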